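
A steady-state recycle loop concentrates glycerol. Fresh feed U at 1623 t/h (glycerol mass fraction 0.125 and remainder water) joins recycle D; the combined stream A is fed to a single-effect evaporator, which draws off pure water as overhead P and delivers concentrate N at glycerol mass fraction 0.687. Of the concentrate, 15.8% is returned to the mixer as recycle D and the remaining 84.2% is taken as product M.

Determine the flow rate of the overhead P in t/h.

Overall glycerol balance (none leaves overhead): glycerol in fresh feed = glycerol in product, i.e. 1623×0.125 = (1−0.158)·N·0.687.
N = 202.88/(0.687×0.842) = 350.72 t/h.
Recycle D = 0.158×350.72 = 55.414 t/h.
Combined feed A = 1623 + 55.414 = 1678.4 t/h.
Overhead P = A − N = 1678.4 − 350.72 = 1327.7 t/h.

1328 t/h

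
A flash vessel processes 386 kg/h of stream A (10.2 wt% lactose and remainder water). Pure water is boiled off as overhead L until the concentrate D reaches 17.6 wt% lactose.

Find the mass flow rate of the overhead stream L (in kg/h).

lactose is conserved: 386×0.102 = 39.372 kg/h all reports to the concentrate.
Concentrate = 39.372/(target fraction) = 223.7 kg/h.
Overhead = 386 − 223.7 = 162.3 kg/h.

162.3 kg/h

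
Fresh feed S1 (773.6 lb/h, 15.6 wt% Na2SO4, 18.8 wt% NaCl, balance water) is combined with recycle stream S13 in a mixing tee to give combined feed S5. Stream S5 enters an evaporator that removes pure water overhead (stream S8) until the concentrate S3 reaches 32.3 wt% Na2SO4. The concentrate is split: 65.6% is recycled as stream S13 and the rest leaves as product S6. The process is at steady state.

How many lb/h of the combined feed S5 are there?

Overall Na2SO4 balance (none leaves overhead): Na2SO4 in fresh feed = Na2SO4 in product, i.e. 773.6×0.156 = (1−0.656)·S3·0.323.
S3 = 120.68/(0.323×0.344) = 1086.1 lb/h.
Recycle S13 = 0.656×1086.1 = 712.5 lb/h.
Combined feed S5 = 773.6 + 712.5 = 1486.1 lb/h.

1486 lb/h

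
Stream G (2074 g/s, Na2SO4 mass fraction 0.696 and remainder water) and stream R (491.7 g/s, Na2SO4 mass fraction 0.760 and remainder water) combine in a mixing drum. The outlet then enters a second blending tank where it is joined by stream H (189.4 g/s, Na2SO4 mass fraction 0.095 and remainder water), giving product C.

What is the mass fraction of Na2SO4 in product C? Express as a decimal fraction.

0.666

Overall, product flow = 2755.1 g/s.
Na2SO4 in = 2074×0.696 + 491.7×0.760 + 189.4×0.095 = 1835.2 g/s.
Na2SO4 fraction in C = 0.666.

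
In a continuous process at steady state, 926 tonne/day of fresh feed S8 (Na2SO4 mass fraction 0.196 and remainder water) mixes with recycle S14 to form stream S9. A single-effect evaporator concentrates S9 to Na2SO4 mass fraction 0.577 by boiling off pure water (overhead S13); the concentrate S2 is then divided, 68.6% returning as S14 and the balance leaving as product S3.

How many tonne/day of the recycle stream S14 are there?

687.2 tonne/day

Overall Na2SO4 balance (none leaves overhead): Na2SO4 in fresh feed = Na2SO4 in product, i.e. 926×0.196 = (1−0.686)·S2·0.577.
S2 = 181.5/(0.577×0.314) = 1001.8 tonne/day.
Recycle S14 = 0.686×1001.8 = 687.2 tonne/day.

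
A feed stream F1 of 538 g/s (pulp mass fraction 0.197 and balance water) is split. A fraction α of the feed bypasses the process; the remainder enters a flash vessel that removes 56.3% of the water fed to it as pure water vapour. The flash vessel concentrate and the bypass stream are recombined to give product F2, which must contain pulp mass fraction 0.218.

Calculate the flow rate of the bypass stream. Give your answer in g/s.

All 538×0.197 = 105.99 g/s of pulp reaches F2, so F2 = 105.99/0.218 = 486.17 g/s and vapour = 51.826 g/s.
The evaporator receives (1−α)·538 of feed at 0.803 water and removes 0.563 of that water:
0.563×0.803×(1−α)×538 = 51.826
(1−α) = 51.826/243.22 = 0.2131;  α = 0.7869.
Bypass flow = 0.7869×538 = 423.36 g/s.

423.4 g/s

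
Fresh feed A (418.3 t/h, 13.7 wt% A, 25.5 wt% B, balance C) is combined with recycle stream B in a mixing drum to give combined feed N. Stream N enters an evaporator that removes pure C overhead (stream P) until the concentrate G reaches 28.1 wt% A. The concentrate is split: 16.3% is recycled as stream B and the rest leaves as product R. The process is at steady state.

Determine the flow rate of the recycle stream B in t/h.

Overall A balance (none leaves overhead): A in fresh feed = A in product, i.e. 418.3×0.137 = (1−0.163)·G·0.281.
G = 57.307/(0.281×0.837) = 243.66 t/h.
Recycle B = 0.163×243.66 = 39.716 t/h.

39.72 t/h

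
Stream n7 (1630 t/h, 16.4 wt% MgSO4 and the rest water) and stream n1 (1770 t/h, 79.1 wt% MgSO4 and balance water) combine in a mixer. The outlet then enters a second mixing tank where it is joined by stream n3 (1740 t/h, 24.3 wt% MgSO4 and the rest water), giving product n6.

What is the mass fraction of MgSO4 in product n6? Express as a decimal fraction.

0.407

Overall, product flow = 5140 t/h.
MgSO4 in = 1630×0.164 + 1770×0.791 + 1740×0.243 = 2090.2 t/h.
MgSO4 fraction in n6 = 0.407.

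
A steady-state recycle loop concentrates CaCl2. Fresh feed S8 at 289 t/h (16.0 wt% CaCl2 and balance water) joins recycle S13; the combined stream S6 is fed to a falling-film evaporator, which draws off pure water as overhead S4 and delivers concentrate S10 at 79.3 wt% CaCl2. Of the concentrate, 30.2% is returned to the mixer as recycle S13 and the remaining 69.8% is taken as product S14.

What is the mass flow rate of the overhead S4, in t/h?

Overall CaCl2 balance (none leaves overhead): CaCl2 in fresh feed = CaCl2 in product, i.e. 289×0.160 = (1−0.302)·S10·0.793.
S10 = 46.24/(0.793×0.698) = 83.539 t/h.
Recycle S13 = 0.302×83.539 = 25.229 t/h.
Combined feed S6 = 289 + 25.229 = 314.23 t/h.
Overhead S4 = S6 − S10 = 314.23 − 83.539 = 230.69 t/h.

230.7 t/h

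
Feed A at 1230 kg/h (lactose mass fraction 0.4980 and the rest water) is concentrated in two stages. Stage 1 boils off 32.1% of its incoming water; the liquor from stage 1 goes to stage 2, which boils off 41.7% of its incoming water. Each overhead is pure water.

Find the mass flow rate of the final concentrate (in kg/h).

857 kg/h

water in feed = 1230×0.502 = 617.46 kg/h.
After stage 1: water left = (1−0.321)×617.46 = 419.26; stream total = 1031.8 kg/h.
After stage 2: water left = (1−0.417)×419.26 = 244.43; final concentrate = 856.97 kg/h.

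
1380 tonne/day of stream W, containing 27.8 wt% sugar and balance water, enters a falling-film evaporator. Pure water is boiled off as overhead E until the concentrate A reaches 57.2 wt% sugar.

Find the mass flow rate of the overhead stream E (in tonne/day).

709.3 tonne/day

sugar is conserved: 1380×0.278 = 383.64 tonne/day all reports to the concentrate.
Concentrate = 383.64/(target fraction) = 670.7 tonne/day.
Overhead = 1380 − 670.7 = 709.3 tonne/day.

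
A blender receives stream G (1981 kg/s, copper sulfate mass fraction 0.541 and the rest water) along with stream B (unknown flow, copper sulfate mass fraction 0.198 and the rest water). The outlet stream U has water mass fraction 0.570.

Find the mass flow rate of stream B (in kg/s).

Let B be the unknown flow. Total out = 1981 + B.
water balance: 909.28 + 0.802·B = 0.570·(1981 + B)
(0.802 − 0.570)·B = 0.570×1981 − 909.28 = 219.89
B = 219.89 / 0.232 = 947.81 kg/s

947.8 kg/s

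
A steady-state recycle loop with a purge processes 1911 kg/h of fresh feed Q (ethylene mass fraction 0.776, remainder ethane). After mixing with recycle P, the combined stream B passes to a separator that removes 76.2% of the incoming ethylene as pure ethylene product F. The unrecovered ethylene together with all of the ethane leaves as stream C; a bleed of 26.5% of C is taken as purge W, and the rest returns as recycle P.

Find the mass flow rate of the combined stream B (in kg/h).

ethane enters only via Q and leaves only via the purge: 1911×0.224 = 0.265×(ethane in C), and the separator passes all ethane, so ethane in B = ethane in C = 1615.3 kg/h.
ethylene in B: m_A = 1911×0.776 + (1−0.265)·(1−0.762)·m_A, so m_A = 1482.9/0.8251 = 1797.3 kg/h.
B = 1797.3 + 1615.3 = 3412.7 kg/h.

3413 kg/h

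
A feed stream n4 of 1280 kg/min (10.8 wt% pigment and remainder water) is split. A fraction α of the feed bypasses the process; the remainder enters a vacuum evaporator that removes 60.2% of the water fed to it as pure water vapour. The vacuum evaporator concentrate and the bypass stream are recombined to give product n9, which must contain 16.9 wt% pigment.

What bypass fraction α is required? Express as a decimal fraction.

All 1280×0.108 = 138.24 kg/min of pigment reaches n9, so n9 = 138.24/0.169 = 817.99 kg/min and vapour = 462.01 kg/min.
The evaporator receives (1−α)·1280 of feed at 0.892 water and removes 0.602 of that water:
0.602×0.892×(1−α)×1280 = 462.01
(1−α) = 462.01/687.34 = 0.6722;  α = 0.3278.

0.328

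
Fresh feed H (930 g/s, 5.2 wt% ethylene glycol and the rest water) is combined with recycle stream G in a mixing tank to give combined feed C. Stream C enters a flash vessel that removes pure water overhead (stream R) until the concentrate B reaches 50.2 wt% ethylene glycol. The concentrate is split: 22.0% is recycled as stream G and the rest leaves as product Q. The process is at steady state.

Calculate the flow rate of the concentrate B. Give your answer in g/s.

Overall ethylene glycol balance (none leaves overhead): ethylene glycol in fresh feed = ethylene glycol in product, i.e. 930×0.052 = (1−0.220)·B·0.502.
B = 48.36/(0.502×0.780) = 123.51 g/s.

123.5 g/s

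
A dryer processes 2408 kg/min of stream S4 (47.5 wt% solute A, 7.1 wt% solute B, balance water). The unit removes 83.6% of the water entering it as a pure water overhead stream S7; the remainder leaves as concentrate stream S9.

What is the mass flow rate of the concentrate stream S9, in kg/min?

water entering = 2408×0.454 = 1093.2 kg/min; overhead removed = 0.836×1093.2 = 913.94 kg/min.
Concentrate = 2408 − 913.94 = 1494.1 kg/min.

1494 kg/min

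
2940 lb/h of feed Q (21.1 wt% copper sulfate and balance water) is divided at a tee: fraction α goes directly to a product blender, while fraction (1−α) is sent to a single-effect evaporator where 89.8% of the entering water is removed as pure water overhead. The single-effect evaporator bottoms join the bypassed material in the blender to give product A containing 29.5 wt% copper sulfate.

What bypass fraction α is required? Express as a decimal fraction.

0.598

All 2940×0.211 = 620.34 lb/h of copper sulfate reaches A, so A = 620.34/0.295 = 2102.8 lb/h and vapour = 837.15 lb/h.
The evaporator receives (1−α)·2940 of feed at 0.789 water and removes 0.898 of that water:
0.898×0.789×(1−α)×2940 = 837.15
(1−α) = 837.15/2083.1 = 0.4019;  α = 0.5981.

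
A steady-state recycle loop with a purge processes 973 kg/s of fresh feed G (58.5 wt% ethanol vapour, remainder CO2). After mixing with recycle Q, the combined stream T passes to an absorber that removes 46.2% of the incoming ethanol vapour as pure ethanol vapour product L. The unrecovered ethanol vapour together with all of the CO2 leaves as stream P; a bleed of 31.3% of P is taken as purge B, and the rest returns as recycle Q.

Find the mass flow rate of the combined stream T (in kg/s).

CO2 enters only via G and leaves only via the purge: 973×0.415 = 0.313×(CO2 in P), and the absorber passes all CO2, so CO2 in T = CO2 in P = 1290.1 kg/s.
ethanol vapour in T: m_A = 973×0.585 + (1−0.313)·(1−0.462)·m_A, so m_A = 569.2/0.6304 = 902.94 kg/s.
T = 902.94 + 1290.1 = 2193 kg/s.

2193 kg/s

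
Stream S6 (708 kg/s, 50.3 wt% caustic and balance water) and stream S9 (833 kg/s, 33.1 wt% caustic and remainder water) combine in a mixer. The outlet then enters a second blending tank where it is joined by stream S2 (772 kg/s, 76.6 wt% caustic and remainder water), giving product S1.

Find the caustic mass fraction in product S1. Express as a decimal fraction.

Overall, product flow = 2313 kg/s.
caustic in = 708×0.503 + 833×0.331 + 772×0.766 = 1223.2 kg/s.
caustic fraction in S1 = 0.5288.

0.5288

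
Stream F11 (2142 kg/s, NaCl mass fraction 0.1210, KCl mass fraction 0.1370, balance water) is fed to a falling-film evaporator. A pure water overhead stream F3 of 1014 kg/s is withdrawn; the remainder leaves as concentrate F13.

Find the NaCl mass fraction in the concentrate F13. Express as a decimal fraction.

NaCl is not removed: 2142×0.121 = 259.18 kg/s of NaCl enters F13.
Concentrate = 2142 − 1014 = 1128 kg/s.
Mass fraction = 259.18/1128 = 0.2298.

0.2298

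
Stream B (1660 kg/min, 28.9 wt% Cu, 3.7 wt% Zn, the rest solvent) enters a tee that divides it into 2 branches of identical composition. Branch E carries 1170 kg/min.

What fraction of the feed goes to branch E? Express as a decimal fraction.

Fraction to E = 1170/1660 = 0.7048.

0.705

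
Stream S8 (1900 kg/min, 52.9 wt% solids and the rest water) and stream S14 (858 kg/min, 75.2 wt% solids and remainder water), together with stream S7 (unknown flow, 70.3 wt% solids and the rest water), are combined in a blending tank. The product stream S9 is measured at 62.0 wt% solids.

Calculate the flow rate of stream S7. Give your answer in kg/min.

Let S7 be the unknown flow. Total out = 2758 + S7.
solids balance: 1650.3 + 0.703·S7 = 0.620·(2758 + S7)
(0.703 − 0.620)·S7 = 0.620×2758 − 1650.3 = 59.644
S7 = 59.644 / 0.083 = 718.6 kg/min

718.6 kg/min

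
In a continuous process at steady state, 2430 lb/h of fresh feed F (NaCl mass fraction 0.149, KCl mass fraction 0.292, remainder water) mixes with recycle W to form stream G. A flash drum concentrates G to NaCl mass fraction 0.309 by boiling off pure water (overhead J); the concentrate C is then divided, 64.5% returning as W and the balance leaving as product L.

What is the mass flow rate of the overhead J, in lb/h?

Overall NaCl balance (none leaves overhead): NaCl in fresh feed = NaCl in product, i.e. 2430×0.149 = (1−0.645)·C·0.309.
C = 362.07/(0.309×0.355) = 3300.7 lb/h.
Recycle W = 0.645×3300.7 = 2128.9 lb/h.
Combined feed G = 2430 + 2128.9 = 4558.9 lb/h.
Overhead J = G − C = 4558.9 − 3300.7 = 1258.3 lb/h.

1258 lb/h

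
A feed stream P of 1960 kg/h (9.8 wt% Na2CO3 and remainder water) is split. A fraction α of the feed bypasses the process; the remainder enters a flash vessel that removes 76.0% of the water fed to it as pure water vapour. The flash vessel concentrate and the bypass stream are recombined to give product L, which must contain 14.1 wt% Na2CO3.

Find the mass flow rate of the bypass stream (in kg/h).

All 1960×0.098 = 192.08 kg/h of Na2CO3 reaches L, so L = 192.08/0.141 = 1362.3 kg/h and vapour = 597.73 kg/h.
The evaporator receives (1−α)·1960 of feed at 0.902 water and removes 0.760 of that water:
0.760×0.902×(1−α)×1960 = 597.73
(1−α) = 597.73/1343.6 = 0.4449;  α = 0.5551.
Bypass flow = 0.5551×1960 = 1088.1 kg/h.

1088 kg/h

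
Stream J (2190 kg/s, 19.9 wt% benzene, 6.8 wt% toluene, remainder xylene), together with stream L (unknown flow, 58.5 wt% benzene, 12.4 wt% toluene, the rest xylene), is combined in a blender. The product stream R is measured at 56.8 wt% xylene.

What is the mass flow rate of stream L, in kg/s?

1305 kg/s

Let L be the unknown flow. Total out = 2190 + L.
xylene balance: 1605.3 + 0.291·L = 0.568·(2190 + L)
(0.291 − 0.568)·L = 0.568×2190 − 1605.3 = -361.35
L = -361.35 / -0.277 = 1304.5 kg/s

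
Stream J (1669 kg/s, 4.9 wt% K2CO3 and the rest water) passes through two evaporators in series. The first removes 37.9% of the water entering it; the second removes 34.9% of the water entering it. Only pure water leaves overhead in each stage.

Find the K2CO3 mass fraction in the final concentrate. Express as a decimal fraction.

water in feed = 1669×0.951 = 1587.2 kg/s.
After stage 1: water left = (1−0.379)×1587.2 = 985.66; stream total = 1067.4 kg/s.
After stage 2: water left = (1−0.349)×985.66 = 641.67; final concentrate = 723.45 kg/s.
K2CO3 fraction = 81.781/723.45 = 0.1130.

0.1130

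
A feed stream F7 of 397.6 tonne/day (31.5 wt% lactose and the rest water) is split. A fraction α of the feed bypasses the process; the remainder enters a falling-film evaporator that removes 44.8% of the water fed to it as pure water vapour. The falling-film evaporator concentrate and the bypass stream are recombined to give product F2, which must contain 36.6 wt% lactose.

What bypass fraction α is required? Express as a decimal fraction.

All 397.6×0.315 = 125.24 tonne/day of lactose reaches F2, so F2 = 125.24/0.366 = 342.2 tonne/day and vapour = 55.403 tonne/day.
The evaporator receives (1−α)·397.6 of feed at 0.685 water and removes 0.448 of that water:
0.448×0.685×(1−α)×397.6 = 55.403
(1−α) = 55.403/122.02 = 0.4541;  α = 0.5459.

0.546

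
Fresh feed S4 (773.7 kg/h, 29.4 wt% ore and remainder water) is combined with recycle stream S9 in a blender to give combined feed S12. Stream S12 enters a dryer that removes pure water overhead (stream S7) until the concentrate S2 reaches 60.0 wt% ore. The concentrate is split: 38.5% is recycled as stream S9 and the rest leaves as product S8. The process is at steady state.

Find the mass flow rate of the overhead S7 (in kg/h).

394.6 kg/h

Overall ore balance (none leaves overhead): ore in fresh feed = ore in product, i.e. 773.7×0.294 = (1−0.385)·S2·0.600.
S2 = 227.47/(0.600×0.615) = 616.44 kg/h.
Recycle S9 = 0.385×616.44 = 237.33 kg/h.
Combined feed S12 = 773.7 + 237.33 = 1011 kg/h.
Overhead S7 = S12 − S2 = 1011 − 616.44 = 394.59 kg/h.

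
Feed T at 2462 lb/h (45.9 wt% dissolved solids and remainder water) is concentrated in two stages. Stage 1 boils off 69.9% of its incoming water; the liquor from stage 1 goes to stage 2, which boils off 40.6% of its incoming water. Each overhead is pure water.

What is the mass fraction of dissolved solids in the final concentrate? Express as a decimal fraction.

0.826

water in feed = 2462×0.541 = 1331.9 lb/h.
After stage 1: water left = (1−0.699)×1331.9 = 400.91; stream total = 1531 lb/h.
After stage 2: water left = (1−0.406)×400.91 = 238.14; final concentrate = 1368.2 lb/h.
dissolved solids fraction = 1130.1/1368.2 = 0.826.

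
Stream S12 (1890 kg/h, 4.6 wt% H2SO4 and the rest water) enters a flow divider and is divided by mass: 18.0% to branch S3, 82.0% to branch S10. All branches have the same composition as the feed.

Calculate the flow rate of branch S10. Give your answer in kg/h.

Branch S10 flow = 0.820×1890 = 1549.8 kg/h.

1550 kg/h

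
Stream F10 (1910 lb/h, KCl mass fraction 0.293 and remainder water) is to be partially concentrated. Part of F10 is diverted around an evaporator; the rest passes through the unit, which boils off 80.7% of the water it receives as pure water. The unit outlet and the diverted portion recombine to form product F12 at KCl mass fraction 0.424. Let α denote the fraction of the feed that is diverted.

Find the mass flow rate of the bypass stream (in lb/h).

All 1910×0.293 = 559.63 lb/h of KCl reaches F12, so F12 = 559.63/0.424 = 1319.9 lb/h and vapour = 590.12 lb/h.
The evaporator receives (1−α)·1910 of feed at 0.707 water and removes 0.807 of that water:
0.807×0.707×(1−α)×1910 = 590.12
(1−α) = 590.12/1089.7 = 0.5415;  α = 0.4585.
Bypass flow = 0.4585×1910 = 875.7 lb/h.

875.7 lb/h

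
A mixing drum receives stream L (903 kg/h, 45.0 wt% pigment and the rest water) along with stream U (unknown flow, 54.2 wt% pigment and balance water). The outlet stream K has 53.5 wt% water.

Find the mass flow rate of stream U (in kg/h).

Let U be the unknown flow. Total out = 903 + U.
water balance: 496.65 + 0.458·U = 0.535·(903 + U)
(0.458 − 0.535)·U = 0.535×903 − 496.65 = -13.545
U = -13.545 / -0.077 = 175.91 kg/h

175.9 kg/h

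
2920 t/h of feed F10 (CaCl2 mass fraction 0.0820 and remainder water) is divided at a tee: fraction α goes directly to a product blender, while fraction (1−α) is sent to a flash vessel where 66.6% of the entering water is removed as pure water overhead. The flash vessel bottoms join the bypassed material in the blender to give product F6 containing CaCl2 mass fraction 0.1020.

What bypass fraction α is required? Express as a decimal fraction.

0.679

All 2920×0.082 = 239.44 t/h of CaCl2 reaches F6, so F6 = 239.44/0.102 = 2347.5 t/h and vapour = 572.55 t/h.
The evaporator receives (1−α)·2920 of feed at 0.918 water and removes 0.666 of that water:
0.666×0.918×(1−α)×2920 = 572.55
(1−α) = 572.55/1785.3 = 0.3207;  α = 0.6793.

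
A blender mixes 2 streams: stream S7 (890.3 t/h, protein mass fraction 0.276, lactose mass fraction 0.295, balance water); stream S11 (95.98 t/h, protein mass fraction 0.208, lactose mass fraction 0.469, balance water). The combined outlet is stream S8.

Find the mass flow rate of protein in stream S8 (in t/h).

265.7 t/h

protein out = protein in = 890.3×0.276 + 95.98×0.208 = 265.69 t/h.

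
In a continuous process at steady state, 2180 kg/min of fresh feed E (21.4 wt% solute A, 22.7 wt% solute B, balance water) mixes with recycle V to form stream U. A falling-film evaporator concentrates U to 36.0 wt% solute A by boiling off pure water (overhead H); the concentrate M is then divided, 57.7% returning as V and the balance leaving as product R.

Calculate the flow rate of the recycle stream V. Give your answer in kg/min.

1768 kg/min

Overall solute A balance (none leaves overhead): solute A in fresh feed = solute A in product, i.e. 2180×0.214 = (1−0.577)·M·0.360.
M = 466.52/(0.360×0.423) = 3063.6 kg/min.
Recycle V = 0.577×3063.6 = 1767.7 kg/min.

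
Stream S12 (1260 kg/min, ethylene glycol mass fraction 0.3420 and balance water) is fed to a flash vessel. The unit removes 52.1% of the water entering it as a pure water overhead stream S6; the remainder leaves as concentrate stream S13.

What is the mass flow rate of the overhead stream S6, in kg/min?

water entering = 1260×0.658 = 829.08 kg/min; overhead removed = 0.521×829.08 = 431.95 kg/min.

432 kg/min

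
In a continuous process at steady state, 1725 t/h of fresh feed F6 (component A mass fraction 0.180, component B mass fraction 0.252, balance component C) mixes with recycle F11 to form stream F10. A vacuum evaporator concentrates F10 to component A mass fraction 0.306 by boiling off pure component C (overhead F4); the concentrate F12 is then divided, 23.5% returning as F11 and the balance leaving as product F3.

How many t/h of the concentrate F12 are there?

Overall component A balance (none leaves overhead): component A in fresh feed = component A in product, i.e. 1725×0.180 = (1−0.235)·F12·0.306.
F12 = 310.5/(0.306×0.765) = 1326.4 t/h.

1326 t/h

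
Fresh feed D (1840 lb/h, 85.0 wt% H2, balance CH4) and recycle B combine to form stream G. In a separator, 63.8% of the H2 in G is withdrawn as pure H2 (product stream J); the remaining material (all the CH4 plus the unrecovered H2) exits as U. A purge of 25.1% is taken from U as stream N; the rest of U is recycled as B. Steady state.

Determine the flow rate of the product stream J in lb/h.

1369 lb/h

H2 in G: m_A = 1840×0.850 + (1−0.251)·(1−0.638)·m_A, so m_A = 1564/0.7289 = 2145.8 lb/h.
Product J = 0.638×2145.8 = 1369 lb/h.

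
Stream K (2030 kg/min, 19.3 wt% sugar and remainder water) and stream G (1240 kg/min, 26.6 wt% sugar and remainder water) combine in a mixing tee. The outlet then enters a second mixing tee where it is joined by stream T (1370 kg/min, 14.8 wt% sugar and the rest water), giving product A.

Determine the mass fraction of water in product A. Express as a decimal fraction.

0.801

Overall, product flow = 4640 kg/min.
water in = 2030×0.807 + 1240×0.734 + 1370×0.852 = 3715.6 kg/min.
water fraction in A = 0.801.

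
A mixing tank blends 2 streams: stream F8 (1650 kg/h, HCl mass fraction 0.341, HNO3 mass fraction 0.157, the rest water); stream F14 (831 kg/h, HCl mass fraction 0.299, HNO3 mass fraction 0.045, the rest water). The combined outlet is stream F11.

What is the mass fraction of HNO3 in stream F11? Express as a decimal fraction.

Total flow out = 1650 + 831 = 2481 kg/h.
HNO3 in = 1650×0.157 + 831×0.045 = 296.44 kg/h.
HNO3 mass fraction in F11 = 296.44/2481 = 0.119.

0.119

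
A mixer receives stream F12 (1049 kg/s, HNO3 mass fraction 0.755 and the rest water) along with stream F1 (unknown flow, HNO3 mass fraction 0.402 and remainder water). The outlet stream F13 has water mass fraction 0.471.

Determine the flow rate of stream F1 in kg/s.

Let F1 be the unknown flow. Total out = 1049 + F1.
water balance: 257 + 0.598·F1 = 0.471·(1049 + F1)
(0.598 − 0.471)·F1 = 0.471×1049 − 257 = 237.07
F1 = 237.07 / 0.127 = 1866.7 kg/s

1867 kg/s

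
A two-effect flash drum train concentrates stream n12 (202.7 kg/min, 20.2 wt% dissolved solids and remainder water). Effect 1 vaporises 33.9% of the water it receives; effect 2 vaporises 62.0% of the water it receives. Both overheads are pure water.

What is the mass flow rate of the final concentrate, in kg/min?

81.57 kg/min

water in feed = 202.7×0.798 = 161.75 kg/min.
After stage 1: water left = (1−0.339)×161.75 = 106.92; stream total = 147.87 kg/min.
After stage 2: water left = (1−0.620)×106.92 = 40.63; final concentrate = 81.575 kg/min.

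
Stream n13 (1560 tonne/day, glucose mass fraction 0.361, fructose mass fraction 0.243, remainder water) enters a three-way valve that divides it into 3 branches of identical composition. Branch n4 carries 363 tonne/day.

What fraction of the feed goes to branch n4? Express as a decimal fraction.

Fraction to n4 = 363/1560 = 0.2327.

0.233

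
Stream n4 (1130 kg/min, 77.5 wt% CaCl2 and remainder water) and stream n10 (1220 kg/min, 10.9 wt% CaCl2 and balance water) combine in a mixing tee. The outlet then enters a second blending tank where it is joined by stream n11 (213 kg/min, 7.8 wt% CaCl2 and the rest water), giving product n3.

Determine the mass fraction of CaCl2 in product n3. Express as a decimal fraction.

Overall, product flow = 2563 kg/min.
CaCl2 in = 1130×0.775 + 1220×0.109 + 213×0.078 = 1025.3 kg/min.
CaCl2 fraction in n3 = 0.4001.

0.4001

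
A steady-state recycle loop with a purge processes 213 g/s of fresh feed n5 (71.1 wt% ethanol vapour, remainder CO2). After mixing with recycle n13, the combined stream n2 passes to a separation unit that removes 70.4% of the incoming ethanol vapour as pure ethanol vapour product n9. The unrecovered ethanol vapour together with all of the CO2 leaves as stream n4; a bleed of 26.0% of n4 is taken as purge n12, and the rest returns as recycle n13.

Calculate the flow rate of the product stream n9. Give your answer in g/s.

136.5 g/s

ethanol vapour in n2: m_A = 213×0.711 + (1−0.260)·(1−0.704)·m_A, so m_A = 151.44/0.7810 = 193.92 g/s.
Product n9 = 0.704×193.92 = 136.52 g/s.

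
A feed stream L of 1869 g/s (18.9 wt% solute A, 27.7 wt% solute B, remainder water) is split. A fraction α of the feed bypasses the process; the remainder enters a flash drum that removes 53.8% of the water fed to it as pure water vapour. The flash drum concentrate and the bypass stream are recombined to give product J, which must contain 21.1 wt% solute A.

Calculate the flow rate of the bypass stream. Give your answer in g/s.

All 1869×0.189 = 353.24 g/s of solute A reaches J, so J = 353.24/0.211 = 1674.1 g/s and vapour = 194.87 g/s.
The evaporator receives (1−α)·1869 of feed at 0.534 water and removes 0.538 of that water:
0.538×0.534×(1−α)×1869 = 194.87
(1−α) = 194.87/536.95 = 0.3629;  α = 0.6371.
Bypass flow = 0.6371×1869 = 1190.7 g/s.

1191 g/s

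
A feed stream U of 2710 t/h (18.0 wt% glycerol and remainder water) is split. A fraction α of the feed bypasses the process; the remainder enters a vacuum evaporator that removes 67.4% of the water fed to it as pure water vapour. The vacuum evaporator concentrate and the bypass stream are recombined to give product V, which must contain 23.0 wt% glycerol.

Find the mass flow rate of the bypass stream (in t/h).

All 2710×0.180 = 487.8 t/h of glycerol reaches V, so V = 487.8/0.230 = 2120.9 t/h and vapour = 589.13 t/h.
The evaporator receives (1−α)·2710 of feed at 0.820 water and removes 0.674 of that water:
0.674×0.820×(1−α)×2710 = 589.13
(1−α) = 589.13/1497.8 = 0.3933;  α = 0.6067.
Bypass flow = 0.6067×2710 = 1644 t/h.

1644 t/h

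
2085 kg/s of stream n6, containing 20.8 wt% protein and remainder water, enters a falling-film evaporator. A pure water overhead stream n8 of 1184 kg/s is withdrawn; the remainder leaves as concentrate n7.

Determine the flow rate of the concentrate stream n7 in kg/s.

Concentrate = 2085 − 1184 = 901 kg/s.

901 kg/s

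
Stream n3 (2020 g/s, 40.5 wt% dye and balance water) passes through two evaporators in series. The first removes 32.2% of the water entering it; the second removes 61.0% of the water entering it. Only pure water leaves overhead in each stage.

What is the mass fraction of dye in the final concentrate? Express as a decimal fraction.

water in feed = 2020×0.595 = 1201.9 g/s.
After stage 1: water left = (1−0.322)×1201.9 = 814.89; stream total = 1633 g/s.
After stage 2: water left = (1−0.610)×814.89 = 317.81; final concentrate = 1135.9 g/s.
dye fraction = 818.1/1135.9 = 0.7202.

0.7202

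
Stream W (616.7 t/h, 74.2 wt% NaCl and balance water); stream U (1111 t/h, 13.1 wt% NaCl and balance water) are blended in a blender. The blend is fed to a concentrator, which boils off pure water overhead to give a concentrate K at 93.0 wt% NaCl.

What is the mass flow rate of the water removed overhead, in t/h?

NaCl entering = 616.7×0.742 + 1111×0.131 = 603.13 t/h.
All NaCl reports to K, so K = 603.13/0.930 = 648.53 t/h.
Total feed = 1727.7 t/h; overhead = 1727.7 − 648.53 = 1079.2 t/h.

1079 t/h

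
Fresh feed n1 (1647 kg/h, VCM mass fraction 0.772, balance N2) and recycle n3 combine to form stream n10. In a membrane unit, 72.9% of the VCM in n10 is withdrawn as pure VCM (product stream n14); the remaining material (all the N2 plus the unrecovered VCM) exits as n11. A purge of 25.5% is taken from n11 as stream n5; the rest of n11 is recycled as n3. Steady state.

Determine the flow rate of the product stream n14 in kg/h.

1161 kg/h

VCM in n10: m_A = 1647×0.772 + (1−0.255)·(1−0.729)·m_A, so m_A = 1271.5/0.7981 = 1593.1 kg/h.
Product n14 = 0.729×1593.1 = 1161.4 kg/h.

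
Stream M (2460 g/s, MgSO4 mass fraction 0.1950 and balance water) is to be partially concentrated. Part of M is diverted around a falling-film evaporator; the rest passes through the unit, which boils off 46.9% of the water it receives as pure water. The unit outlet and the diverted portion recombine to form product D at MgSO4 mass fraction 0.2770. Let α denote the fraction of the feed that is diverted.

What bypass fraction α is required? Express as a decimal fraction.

All 2460×0.195 = 479.7 g/s of MgSO4 reaches D, so D = 479.7/0.277 = 1731.8 g/s and vapour = 728.23 g/s.
The evaporator receives (1−α)·2460 of feed at 0.805 water and removes 0.469 of that water:
0.469×0.805×(1−α)×2460 = 728.23
(1−α) = 728.23/928.76 = 0.7841;  α = 0.2159.

0.216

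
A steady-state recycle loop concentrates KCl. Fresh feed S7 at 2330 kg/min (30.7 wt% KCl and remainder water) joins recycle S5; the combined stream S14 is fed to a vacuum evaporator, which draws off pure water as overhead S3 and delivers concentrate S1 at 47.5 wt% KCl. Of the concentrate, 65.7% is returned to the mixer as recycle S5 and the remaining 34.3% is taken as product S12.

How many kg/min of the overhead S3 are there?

824.1 kg/min

Overall KCl balance (none leaves overhead): KCl in fresh feed = KCl in product, i.e. 2330×0.307 = (1−0.657)·S1·0.475.
S1 = 715.31/(0.475×0.343) = 4390.4 kg/min.
Recycle S5 = 0.657×4390.4 = 2884.5 kg/min.
Combined feed S14 = 2330 + 2884.5 = 5214.5 kg/min.
Overhead S3 = S14 − S1 = 5214.5 − 4390.4 = 824.08 kg/min.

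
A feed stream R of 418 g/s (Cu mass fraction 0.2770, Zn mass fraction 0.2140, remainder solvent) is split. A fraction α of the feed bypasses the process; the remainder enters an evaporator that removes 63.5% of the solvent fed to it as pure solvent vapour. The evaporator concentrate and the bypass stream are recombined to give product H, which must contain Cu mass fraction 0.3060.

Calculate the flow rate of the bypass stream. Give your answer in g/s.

All 418×0.277 = 115.79 g/s of Cu reaches H, so H = 115.79/0.306 = 378.39 g/s and vapour = 39.614 g/s.
The evaporator receives (1−α)·418 of feed at 0.509 solvent and removes 0.635 of that solvent:
0.635×0.509×(1−α)×418 = 39.614
(1−α) = 39.614/135.1 = 0.2932;  α = 0.7068.
Bypass flow = 0.7068×418 = 295.44 g/s.

295.4 g/s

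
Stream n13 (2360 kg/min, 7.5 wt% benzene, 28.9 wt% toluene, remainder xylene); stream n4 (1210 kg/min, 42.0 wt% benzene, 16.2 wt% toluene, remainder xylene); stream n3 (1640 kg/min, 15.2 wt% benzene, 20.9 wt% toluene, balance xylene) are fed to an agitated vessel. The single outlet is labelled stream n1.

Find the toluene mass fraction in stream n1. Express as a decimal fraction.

Total flow out = 2360 + 1210 + 1640 = 5210 kg/min.
toluene in = 2360×0.289 + 1210×0.162 + 1640×0.209 = 1220.8 kg/min.
toluene mass fraction in n1 = 1220.8/5210 = 0.234.

0.234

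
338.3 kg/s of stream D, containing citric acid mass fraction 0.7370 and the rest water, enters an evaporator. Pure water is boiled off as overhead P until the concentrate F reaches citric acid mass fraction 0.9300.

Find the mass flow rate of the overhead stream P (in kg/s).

70.21 kg/s

citric acid is conserved: 338.3×0.737 = 249.33 kg/s all reports to the concentrate.
Concentrate = 249.33/(target fraction) = 268.09 kg/s.
Overhead = 338.3 − 268.09 = 70.206 kg/s.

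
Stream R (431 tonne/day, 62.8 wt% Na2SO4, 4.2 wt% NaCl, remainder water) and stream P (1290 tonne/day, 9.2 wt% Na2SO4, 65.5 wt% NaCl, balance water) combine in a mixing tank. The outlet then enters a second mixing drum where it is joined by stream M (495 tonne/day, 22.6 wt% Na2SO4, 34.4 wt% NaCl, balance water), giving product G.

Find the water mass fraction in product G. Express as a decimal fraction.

Overall, product flow = 2216 tonne/day.
water in = 431×0.330 + 1290×0.253 + 495×0.430 = 681.45 tonne/day.
water fraction in G = 0.308.

0.308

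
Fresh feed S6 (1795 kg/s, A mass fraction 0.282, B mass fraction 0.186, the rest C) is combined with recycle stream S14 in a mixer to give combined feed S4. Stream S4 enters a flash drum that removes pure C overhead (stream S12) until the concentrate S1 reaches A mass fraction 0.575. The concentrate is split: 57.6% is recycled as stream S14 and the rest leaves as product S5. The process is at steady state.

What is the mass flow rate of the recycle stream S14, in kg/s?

Overall A balance (none leaves overhead): A in fresh feed = A in product, i.e. 1795×0.282 = (1−0.576)·S1·0.575.
S1 = 506.19/(0.575×0.424) = 2076.3 kg/s.
Recycle S14 = 0.576×2076.3 = 1195.9 kg/s.

1196 kg/s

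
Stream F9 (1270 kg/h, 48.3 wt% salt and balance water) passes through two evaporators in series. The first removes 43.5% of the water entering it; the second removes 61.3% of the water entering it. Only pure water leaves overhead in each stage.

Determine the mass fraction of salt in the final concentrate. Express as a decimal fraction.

0.810

water in feed = 1270×0.517 = 656.59 kg/h.
After stage 1: water left = (1−0.435)×656.59 = 370.97; stream total = 984.38 kg/h.
After stage 2: water left = (1−0.613)×370.97 = 143.57; final concentrate = 756.98 kg/h.
salt fraction = 613.41/756.98 = 0.810.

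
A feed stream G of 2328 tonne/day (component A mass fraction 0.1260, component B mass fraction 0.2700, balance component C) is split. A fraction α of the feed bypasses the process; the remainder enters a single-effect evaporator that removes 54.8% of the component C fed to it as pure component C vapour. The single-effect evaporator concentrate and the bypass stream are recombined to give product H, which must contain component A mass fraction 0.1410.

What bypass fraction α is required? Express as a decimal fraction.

All 2328×0.126 = 293.33 tonne/day of component A reaches H, so H = 293.33/0.141 = 2080.3 tonne/day and vapour = 247.66 tonne/day.
The evaporator receives (1−α)·2328 of feed at 0.604 component C and removes 0.548 of that component C:
0.548×0.604×(1−α)×2328 = 247.66
(1−α) = 247.66/770.55 = 0.3214;  α = 0.6786.

0.679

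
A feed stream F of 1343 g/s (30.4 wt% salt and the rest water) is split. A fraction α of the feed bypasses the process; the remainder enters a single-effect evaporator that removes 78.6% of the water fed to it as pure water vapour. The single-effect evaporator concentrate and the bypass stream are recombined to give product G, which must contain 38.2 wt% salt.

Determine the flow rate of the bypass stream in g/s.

All 1343×0.304 = 408.27 g/s of salt reaches G, so G = 408.27/0.382 = 1068.8 g/s and vapour = 274.23 g/s.
The evaporator receives (1−α)·1343 of feed at 0.696 water and removes 0.786 of that water:
0.786×0.696×(1−α)×1343 = 274.23
(1−α) = 274.23/734.7 = 0.3732;  α = 0.6268.
Bypass flow = 0.6268×1343 = 841.73 g/s.

841.7 g/s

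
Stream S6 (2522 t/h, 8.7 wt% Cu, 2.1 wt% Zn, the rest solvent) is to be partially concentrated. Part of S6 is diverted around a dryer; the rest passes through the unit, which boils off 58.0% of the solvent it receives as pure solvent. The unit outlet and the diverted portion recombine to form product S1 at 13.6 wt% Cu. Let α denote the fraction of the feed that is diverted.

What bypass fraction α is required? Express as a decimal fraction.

0.304

All 2522×0.087 = 219.41 t/h of Cu reaches S1, so S1 = 219.41/0.136 = 1613.3 t/h and vapour = 908.66 t/h.
The evaporator receives (1−α)·2522 of feed at 0.892 solvent and removes 0.580 of that solvent:
0.580×0.892×(1−α)×2522 = 908.66
(1−α) = 908.66/1304.8 = 0.6964;  α = 0.3036.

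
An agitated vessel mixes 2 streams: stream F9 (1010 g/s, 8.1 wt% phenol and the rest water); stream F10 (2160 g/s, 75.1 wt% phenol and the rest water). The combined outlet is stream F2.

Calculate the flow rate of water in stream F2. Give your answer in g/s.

water out = water in = 1010×0.919 + 2160×0.249 = 1466 g/s.

1466 g/s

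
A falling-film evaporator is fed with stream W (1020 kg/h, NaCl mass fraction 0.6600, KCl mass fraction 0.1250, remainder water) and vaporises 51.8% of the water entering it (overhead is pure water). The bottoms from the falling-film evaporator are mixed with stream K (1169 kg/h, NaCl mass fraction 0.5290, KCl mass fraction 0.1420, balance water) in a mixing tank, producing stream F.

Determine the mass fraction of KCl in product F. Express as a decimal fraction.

0.1414

Vapour removed = 0.518×0.215×1020 = 113.6 kg/h; concentrate = 906.4 kg/h.
KCl reaching the mixer = 127.5 (from concentrate) + 1169×0.142 = 293.5 kg/h.
Product flow = 906.4 + 1169 = 2075.4 kg/h; KCl fraction = 0.1414.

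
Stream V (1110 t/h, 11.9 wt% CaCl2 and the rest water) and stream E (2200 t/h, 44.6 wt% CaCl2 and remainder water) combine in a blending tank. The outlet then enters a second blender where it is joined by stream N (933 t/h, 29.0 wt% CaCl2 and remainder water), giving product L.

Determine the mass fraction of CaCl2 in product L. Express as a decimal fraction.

Overall, product flow = 4243 t/h.
CaCl2 in = 1110×0.119 + 2200×0.446 + 933×0.290 = 1383.9 t/h.
CaCl2 fraction in L = 0.326.

0.326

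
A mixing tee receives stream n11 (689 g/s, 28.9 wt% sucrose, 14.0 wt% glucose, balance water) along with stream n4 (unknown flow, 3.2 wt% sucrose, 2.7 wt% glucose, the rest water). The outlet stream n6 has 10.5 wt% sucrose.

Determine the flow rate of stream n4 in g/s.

Let n4 be the unknown flow. Total out = 689 + n4.
sucrose balance: 199.12 + 0.032·n4 = 0.105·(689 + n4)
(0.032 − 0.105)·n4 = 0.105×689 − 199.12 = -126.78
n4 = -126.78 / -0.073 = 1736.7 g/s

1737 g/s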